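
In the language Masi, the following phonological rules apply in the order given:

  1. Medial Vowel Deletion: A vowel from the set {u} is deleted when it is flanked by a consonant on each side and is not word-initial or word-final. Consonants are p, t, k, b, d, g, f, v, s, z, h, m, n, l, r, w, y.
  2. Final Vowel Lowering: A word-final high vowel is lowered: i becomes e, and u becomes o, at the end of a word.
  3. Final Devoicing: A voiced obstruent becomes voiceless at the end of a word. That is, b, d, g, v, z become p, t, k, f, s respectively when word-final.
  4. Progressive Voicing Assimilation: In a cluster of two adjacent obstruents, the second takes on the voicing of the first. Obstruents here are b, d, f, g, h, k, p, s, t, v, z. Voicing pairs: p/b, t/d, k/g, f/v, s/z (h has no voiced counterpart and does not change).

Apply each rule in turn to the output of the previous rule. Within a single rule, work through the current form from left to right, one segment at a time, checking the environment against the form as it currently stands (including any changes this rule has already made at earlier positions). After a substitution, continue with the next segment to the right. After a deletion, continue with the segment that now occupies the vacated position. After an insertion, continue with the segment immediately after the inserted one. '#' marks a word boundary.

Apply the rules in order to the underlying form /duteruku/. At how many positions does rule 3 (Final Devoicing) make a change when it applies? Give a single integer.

0

1 Medial Vowel Deletion: [duteruku] → [dterku]
2 Final Vowel Lowering: [dterku] → [dterko]
3 Final Devoicing: no change — [dterko]
4 Progressive Voicing Assimilation: [dterko] → [dderko]
Rule 3 changed 0 position(s).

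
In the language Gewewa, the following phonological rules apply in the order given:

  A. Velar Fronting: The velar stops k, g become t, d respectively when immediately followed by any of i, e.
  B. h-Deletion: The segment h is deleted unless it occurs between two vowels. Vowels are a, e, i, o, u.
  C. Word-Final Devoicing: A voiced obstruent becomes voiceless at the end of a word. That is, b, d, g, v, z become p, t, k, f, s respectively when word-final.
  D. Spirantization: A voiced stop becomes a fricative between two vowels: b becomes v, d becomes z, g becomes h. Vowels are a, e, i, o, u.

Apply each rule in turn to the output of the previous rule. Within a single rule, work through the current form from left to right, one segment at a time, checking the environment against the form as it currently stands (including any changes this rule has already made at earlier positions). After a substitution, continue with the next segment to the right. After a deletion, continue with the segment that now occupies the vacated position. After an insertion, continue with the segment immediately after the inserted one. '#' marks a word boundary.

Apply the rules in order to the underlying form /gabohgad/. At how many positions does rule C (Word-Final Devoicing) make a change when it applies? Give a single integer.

1

A Velar Fronting: no change — [gabohgad]
B h-Deletion: [gabohgad] → [gabogad]
C Word-Final Devoicing: [gabogad] → [gabogat]
D Spirantization: [gabogat] → [gavohat]
Rule C changed 1 position(s).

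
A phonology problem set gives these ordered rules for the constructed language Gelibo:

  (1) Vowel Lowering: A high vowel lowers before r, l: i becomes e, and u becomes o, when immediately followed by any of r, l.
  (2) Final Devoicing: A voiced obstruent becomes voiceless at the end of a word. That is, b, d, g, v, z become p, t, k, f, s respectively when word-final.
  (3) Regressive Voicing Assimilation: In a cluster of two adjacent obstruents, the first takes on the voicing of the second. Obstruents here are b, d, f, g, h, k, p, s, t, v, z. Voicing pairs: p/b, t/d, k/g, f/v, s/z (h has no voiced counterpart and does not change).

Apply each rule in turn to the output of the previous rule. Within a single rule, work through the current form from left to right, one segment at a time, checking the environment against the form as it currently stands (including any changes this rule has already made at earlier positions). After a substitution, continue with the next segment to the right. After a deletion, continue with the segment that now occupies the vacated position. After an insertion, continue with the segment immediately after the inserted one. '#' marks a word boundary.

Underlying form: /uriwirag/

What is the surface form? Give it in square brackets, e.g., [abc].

[oriwerak]

(1) Vowel Lowering: [uriwirag] → [oriwerag]
(2) Final Devoicing: [oriwerag] → [oriwerak]
(3) Regressive Voicing Assimilation: no change — [oriwerak]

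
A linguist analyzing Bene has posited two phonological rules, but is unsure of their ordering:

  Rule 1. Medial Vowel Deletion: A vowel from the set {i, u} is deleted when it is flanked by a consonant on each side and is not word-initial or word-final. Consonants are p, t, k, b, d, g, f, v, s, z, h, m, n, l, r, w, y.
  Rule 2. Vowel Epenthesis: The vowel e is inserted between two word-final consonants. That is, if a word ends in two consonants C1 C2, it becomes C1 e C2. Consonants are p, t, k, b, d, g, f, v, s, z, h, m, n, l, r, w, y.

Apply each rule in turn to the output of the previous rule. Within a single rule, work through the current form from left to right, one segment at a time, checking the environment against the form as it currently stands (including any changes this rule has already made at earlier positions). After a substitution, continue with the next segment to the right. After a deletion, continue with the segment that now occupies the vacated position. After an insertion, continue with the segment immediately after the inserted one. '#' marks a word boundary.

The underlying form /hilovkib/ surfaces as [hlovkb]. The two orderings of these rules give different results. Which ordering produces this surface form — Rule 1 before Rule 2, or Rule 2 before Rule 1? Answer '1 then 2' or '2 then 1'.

Order 1 then 2:
  1 Medial Vowel Deletion: [hilovkib] → [hlovkb]
  2 Vowel Epenthesis: [hlovkb] → [hlovkeb]
  result: [hlovkeb]
Order 2 then 1:
  2 Vowel Epenthesis: no change — [hilovkib]
  1 Medial Vowel Deletion: [hilovkib] → [hlovkb]
  result: [hlovkb]

2 then 1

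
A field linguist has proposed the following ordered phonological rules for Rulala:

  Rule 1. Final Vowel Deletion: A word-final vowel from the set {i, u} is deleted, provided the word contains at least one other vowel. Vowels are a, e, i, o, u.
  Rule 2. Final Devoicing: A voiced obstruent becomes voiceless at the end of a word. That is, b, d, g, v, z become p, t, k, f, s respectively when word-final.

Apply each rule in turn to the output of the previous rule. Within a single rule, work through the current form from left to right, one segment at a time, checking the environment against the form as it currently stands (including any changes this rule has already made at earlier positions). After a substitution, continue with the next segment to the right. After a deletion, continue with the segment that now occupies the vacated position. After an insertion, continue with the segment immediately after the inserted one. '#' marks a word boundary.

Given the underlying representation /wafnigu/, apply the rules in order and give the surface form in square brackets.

Rule 1 Final Vowel Deletion: [wafnigu] → [wafnig]
Rule 2 Final Devoicing: [wafnig] → [wafnik]

[wafnik]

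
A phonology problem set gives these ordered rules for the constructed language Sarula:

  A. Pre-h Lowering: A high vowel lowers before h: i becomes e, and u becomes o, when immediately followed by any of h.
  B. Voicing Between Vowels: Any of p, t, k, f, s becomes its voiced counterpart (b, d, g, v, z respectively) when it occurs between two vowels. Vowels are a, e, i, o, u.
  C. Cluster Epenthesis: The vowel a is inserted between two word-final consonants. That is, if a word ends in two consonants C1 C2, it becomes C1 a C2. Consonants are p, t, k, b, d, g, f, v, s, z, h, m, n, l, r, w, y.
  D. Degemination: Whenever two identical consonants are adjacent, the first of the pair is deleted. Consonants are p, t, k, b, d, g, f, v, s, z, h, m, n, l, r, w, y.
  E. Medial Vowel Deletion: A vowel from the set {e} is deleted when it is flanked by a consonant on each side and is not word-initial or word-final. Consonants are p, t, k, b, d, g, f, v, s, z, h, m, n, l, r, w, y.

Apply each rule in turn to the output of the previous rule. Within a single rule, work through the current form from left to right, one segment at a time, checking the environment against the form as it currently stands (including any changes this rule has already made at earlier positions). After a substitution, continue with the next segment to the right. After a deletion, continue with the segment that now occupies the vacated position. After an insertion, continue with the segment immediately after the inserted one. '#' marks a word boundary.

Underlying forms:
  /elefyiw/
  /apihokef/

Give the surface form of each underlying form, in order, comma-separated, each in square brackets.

/elefyiw/:
  A Pre-h Lowering: no change — [elefyiw]
  B Voicing Between Vowels: no change — [elefyiw]
  C Cluster Epenthesis: no change — [elefyiw]
  D Degemination: no change — [elefyiw]
  E Medial Vowel Deletion: [elefyiw] → [elfyiw]
/apihokef/:
  A Pre-h Lowering: [apihokef] → [apehokef]
  B Voicing Between Vowels: [apehokef] → [abehogef]
  C Cluster Epenthesis: no change — [abehogef]
  D Degemination: no change — [abehogef]
  E Medial Vowel Deletion: [abehogef] → [abhogf]

[elfyiw], [abhogf]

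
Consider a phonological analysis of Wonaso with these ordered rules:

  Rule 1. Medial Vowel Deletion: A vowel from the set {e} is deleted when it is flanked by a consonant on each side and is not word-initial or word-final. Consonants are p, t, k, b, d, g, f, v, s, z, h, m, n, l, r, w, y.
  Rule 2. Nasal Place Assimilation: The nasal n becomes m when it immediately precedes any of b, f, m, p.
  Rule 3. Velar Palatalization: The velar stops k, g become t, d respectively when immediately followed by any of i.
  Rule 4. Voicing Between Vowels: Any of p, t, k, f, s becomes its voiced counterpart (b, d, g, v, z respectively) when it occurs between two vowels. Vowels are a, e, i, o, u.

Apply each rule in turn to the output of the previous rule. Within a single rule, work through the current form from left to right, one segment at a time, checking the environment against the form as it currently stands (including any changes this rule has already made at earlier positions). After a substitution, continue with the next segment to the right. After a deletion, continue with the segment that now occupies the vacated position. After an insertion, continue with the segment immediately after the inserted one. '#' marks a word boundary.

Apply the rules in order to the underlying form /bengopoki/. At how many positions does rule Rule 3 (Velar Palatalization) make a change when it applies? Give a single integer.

Rule 1 Medial Vowel Deletion: [bengopoki] → [bngopoki]
Rule 2 Nasal Place Assimilation: no change — [bngopoki]
Rule 3 Velar Palatalization: [bngopoki] → [bngopoti]
Rule 4 Voicing Between Vowels: [bngopoti] → [bngobodi]
Rule Rule 3 changed 1 position(s).

1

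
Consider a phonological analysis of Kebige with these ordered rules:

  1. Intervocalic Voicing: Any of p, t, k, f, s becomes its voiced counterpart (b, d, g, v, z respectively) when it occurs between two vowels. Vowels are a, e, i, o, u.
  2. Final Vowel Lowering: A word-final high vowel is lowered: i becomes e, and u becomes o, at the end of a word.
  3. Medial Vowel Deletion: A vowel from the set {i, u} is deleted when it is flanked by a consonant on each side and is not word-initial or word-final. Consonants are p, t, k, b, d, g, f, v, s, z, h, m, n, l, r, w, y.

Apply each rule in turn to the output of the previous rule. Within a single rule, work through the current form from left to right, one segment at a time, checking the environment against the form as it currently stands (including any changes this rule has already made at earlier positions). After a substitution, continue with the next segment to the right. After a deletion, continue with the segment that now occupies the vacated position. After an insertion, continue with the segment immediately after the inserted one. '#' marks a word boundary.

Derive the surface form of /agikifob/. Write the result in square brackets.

1 Intervocalic Voicing: [agikifob] → [agigivob]
2 Final Vowel Lowering: no change — [agigivob]
3 Medial Vowel Deletion: [agigivob] → [aggvob]

[aggvob]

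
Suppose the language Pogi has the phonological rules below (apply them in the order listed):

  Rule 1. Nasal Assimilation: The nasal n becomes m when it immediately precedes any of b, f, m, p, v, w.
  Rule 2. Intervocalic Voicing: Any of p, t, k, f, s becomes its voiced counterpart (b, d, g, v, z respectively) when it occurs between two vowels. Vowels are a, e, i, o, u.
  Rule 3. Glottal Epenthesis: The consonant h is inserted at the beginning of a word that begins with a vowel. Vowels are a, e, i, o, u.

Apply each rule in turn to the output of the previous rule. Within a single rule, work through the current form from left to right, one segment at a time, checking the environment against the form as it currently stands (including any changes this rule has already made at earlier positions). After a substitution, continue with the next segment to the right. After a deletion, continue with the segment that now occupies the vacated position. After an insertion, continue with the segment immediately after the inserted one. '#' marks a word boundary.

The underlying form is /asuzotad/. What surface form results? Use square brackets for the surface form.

Rule 1 Nasal Assimilation: no change — [asuzotad]
Rule 2 Intervocalic Voicing: [asuzotad] → [azuzodad]
Rule 3 Glottal Epenthesis: [azuzodad] → [hazuzodad]

[hazuzodad]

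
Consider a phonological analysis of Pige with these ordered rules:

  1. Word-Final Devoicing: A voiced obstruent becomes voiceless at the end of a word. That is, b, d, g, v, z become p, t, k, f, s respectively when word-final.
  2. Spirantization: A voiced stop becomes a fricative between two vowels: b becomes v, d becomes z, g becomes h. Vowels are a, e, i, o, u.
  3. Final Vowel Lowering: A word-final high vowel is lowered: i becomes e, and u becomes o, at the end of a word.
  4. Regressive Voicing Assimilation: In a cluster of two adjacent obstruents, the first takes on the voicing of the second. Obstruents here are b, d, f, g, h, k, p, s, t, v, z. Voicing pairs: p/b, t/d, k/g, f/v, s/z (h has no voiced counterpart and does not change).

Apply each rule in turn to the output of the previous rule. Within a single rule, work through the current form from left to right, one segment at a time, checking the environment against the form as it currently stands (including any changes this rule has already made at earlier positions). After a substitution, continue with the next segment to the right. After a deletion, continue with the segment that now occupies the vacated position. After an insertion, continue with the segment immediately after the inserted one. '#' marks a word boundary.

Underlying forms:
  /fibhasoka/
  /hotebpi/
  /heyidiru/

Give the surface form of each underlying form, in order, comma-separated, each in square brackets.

[fiphasoka], [hoteppe], [heyiziro]

/fibhasoka/:
  1 Word-Final Devoicing: no change — [fibhasoka]
  2 Spirantization: no change — [fibhasoka]
  3 Final Vowel Lowering: no change — [fibhasoka]
  4 Regressive Voicing Assimilation: [fibhasoka] → [fiphasoka]
/hotebpi/:
  1 Word-Final Devoicing: no change — [hotebpi]
  2 Spirantization: no change — [hotebpi]
  3 Final Vowel Lowering: [hotebpi] → [hotebpe]
  4 Regressive Voicing Assimilation: [hotebpe] → [hoteppe]
/heyidiru/:
  1 Word-Final Devoicing: no change — [heyidiru]
  2 Spirantization: [heyidiru] → [heyiziru]
  3 Final Vowel Lowering: [heyiziru] → [heyiziro]
  4 Regressive Voicing Assimilation: no change — [heyiziro]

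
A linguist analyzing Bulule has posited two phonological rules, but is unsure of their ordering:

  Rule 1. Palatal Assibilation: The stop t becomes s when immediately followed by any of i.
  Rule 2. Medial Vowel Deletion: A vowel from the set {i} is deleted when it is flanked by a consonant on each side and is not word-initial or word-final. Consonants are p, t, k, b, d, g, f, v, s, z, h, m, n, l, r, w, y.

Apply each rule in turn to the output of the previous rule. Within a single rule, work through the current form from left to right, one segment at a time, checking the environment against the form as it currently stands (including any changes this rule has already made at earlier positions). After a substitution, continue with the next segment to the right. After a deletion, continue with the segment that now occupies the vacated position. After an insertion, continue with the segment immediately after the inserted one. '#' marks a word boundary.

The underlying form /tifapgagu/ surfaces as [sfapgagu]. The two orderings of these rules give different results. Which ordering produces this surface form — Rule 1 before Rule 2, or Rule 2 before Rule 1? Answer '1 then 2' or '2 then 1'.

Order 1 then 2:
  1 Palatal Assibilation: [tifapgagu] → [sifapgagu]
  2 Medial Vowel Deletion: [sifapgagu] → [sfapgagu]
  result: [sfapgagu]
Order 2 then 1:
  2 Medial Vowel Deletion: [tifapgagu] → [tfapgagu]
  1 Palatal Assibilation: no change — [tfapgagu]
  result: [tfapgagu]

1 then 2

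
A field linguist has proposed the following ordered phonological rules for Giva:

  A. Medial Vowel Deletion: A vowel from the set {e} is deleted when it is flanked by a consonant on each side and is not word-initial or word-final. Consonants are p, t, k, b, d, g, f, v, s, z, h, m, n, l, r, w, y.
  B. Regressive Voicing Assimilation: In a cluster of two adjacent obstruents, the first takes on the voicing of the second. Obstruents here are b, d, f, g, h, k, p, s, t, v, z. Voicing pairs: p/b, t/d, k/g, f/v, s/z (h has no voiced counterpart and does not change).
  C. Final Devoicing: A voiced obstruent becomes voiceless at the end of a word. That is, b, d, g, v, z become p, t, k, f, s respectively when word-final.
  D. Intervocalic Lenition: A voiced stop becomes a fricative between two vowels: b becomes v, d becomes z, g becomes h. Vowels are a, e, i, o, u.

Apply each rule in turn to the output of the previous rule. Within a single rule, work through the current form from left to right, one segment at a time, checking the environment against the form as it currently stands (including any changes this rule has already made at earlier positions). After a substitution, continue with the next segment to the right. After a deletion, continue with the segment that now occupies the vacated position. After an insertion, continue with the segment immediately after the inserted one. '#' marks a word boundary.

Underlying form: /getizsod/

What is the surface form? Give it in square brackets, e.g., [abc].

A Medial Vowel Deletion: [getizsod] → [gtizsod]
B Regressive Voicing Assimilation: [gtizsod] → [ktissod]
C Final Devoicing: [ktissod] → [ktissot]
D Intervocalic Lenition: no change — [ktissot]

[ktissot]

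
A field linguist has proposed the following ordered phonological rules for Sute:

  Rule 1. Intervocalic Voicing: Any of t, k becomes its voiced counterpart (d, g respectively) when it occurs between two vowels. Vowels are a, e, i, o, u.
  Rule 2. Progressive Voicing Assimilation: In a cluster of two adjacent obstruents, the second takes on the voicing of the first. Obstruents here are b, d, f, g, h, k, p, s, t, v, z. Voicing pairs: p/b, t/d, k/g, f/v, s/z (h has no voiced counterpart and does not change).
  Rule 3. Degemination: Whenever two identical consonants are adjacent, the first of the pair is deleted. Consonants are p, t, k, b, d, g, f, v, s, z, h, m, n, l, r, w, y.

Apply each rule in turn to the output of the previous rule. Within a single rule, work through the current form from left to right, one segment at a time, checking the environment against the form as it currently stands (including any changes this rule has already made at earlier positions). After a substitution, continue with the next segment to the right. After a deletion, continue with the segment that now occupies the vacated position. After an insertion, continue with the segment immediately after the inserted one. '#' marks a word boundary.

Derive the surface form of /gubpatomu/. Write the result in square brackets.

[gubadomu]

Rule 1 Intervocalic Voicing: [gubpatomu] → [gubpadomu]
Rule 2 Progressive Voicing Assimilation: [gubpadomu] → [gubbadomu]
Rule 3 Degemination: [gubbadomu] → [gubadomu]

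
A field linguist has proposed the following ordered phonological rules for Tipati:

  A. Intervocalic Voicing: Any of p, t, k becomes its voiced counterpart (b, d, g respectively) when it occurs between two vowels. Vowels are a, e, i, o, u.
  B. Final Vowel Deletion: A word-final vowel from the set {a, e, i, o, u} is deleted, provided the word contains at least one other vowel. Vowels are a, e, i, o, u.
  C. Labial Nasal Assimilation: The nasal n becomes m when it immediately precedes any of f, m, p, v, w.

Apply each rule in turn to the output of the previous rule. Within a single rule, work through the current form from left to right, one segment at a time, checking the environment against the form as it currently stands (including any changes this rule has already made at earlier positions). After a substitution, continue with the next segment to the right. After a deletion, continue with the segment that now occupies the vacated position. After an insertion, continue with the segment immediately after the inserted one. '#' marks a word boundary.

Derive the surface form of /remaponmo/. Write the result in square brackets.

[remabomm]

A Intervocalic Voicing: [remaponmo] → [remabonmo]
B Final Vowel Deletion: [remabonmo] → [remabonm]
C Labial Nasal Assimilation: [remabonm] → [remabomm]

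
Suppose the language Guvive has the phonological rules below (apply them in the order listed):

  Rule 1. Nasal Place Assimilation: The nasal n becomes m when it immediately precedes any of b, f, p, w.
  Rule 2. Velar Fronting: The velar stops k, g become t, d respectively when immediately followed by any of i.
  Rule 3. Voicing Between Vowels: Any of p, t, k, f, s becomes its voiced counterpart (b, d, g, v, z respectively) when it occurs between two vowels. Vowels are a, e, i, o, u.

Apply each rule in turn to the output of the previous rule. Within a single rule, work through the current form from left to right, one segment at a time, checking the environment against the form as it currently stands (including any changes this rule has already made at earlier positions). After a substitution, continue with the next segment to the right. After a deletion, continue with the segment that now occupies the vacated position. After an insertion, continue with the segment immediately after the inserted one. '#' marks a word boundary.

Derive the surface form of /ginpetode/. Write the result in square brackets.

[dimpedode]

Rule 1 Nasal Place Assimilation: [ginpetode] → [gimpetode]
Rule 2 Velar Fronting: [gimpetode] → [dimpetode]
Rule 3 Voicing Between Vowels: [dimpetode] → [dimpedode]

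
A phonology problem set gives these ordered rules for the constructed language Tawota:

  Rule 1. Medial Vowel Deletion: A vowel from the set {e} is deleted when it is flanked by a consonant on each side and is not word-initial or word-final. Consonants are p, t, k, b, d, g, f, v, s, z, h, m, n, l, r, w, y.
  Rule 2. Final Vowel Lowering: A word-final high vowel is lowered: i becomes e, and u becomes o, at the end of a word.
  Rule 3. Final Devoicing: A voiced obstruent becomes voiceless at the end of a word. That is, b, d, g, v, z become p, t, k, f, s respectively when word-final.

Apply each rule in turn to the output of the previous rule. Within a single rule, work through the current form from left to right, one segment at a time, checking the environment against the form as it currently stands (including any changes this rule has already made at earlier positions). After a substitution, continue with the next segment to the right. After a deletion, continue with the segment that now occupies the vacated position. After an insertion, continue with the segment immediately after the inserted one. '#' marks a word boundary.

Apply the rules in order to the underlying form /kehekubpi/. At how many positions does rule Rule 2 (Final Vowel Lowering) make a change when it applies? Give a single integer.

Rule 1 Medial Vowel Deletion: [kehekubpi] → [khkubpi]
Rule 2 Final Vowel Lowering: [khkubpi] → [khkubpe]
Rule 3 Final Devoicing: no change — [khkubpe]
Rule Rule 2 changed 1 position(s).

1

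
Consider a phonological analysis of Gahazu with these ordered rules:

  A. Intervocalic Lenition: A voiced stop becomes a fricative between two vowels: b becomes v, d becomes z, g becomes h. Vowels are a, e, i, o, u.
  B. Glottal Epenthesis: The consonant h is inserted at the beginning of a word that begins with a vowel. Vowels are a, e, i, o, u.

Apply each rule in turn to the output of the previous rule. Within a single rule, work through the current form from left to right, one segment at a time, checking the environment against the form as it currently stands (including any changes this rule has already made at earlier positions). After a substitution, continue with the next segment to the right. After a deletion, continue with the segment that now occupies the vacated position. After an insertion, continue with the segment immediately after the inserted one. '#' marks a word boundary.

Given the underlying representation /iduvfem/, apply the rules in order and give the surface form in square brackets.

[hizuvfem]

A Intervocalic Lenition: [iduvfem] → [izuvfem]
B Glottal Epenthesis: [izuvfem] → [hizuvfem]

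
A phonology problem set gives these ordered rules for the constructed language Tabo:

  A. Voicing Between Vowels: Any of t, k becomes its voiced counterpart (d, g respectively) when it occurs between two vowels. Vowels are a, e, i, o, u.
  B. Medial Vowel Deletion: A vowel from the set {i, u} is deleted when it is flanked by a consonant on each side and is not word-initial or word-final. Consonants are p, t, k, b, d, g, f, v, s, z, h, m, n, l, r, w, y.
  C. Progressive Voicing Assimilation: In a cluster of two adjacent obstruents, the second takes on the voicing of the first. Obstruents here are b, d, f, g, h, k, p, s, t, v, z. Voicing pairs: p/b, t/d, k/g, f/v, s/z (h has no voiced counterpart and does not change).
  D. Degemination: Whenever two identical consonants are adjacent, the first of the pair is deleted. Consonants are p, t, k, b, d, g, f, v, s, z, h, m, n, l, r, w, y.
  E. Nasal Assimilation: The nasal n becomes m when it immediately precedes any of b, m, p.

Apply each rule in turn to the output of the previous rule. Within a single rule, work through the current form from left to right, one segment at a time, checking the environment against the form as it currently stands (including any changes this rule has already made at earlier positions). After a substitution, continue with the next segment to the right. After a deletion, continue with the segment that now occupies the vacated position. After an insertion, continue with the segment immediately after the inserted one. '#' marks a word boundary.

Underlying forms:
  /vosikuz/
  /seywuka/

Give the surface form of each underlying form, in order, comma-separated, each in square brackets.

/vosikuz/:
  A Voicing Between Vowels: [vosikuz] → [vosiguz]
  B Medial Vowel Deletion: [vosiguz] → [vosgz]
  C Progressive Voicing Assimilation: [vosgz] → [vosks]
  D Degemination: no change — [vosks]
  E Nasal Assimilation: no change — [vosks]
/seywuka/:
  A Voicing Between Vowels: [seywuka] → [seywuga]
  B Medial Vowel Deletion: [seywuga] → [seywga]
  C Progressive Voicing Assimilation: no change — [seywga]
  D Degemination: no change — [seywga]
  E Nasal Assimilation: no change — [seywga]

[vosks], [seywga]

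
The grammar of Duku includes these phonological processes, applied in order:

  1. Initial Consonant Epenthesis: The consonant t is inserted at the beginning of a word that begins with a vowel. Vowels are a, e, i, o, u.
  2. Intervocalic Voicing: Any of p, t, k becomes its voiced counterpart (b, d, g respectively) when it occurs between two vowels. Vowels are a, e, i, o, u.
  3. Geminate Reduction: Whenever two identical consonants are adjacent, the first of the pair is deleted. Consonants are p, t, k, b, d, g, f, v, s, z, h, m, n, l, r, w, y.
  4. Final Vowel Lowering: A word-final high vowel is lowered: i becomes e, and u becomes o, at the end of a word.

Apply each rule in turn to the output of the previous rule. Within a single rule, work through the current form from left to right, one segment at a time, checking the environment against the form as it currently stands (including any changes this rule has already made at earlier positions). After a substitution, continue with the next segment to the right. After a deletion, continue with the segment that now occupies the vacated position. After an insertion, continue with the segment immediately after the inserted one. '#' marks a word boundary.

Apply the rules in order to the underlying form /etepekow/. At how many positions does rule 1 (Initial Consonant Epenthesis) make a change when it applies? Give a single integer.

1 Initial Consonant Epenthesis: [etepekow] → [tetepekow]
2 Intervocalic Voicing: [tetepekow] → [tedebegow]
3 Geminate Reduction: no change — [tedebegow]
4 Final Vowel Lowering: no change — [tedebegow]
Rule 1 changed 1 position(s).

1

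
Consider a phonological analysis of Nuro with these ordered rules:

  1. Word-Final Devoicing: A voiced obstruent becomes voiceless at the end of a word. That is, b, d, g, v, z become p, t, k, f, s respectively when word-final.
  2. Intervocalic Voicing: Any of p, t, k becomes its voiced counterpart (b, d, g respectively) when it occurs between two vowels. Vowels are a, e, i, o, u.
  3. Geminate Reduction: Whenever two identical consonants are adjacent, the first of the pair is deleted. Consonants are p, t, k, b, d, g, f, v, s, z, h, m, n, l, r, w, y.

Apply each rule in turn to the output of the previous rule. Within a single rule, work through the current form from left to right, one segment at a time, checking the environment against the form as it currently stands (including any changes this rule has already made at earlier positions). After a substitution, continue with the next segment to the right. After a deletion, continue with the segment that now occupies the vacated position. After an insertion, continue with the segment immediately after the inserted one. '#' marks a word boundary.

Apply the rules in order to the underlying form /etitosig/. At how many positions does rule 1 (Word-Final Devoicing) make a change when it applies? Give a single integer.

1 Word-Final Devoicing: [etitosig] → [etitosik]
2 Intervocalic Voicing: [etitosik] → [edidosik]
3 Geminate Reduction: no change — [edidosik]
Rule 1 changed 1 position(s).

1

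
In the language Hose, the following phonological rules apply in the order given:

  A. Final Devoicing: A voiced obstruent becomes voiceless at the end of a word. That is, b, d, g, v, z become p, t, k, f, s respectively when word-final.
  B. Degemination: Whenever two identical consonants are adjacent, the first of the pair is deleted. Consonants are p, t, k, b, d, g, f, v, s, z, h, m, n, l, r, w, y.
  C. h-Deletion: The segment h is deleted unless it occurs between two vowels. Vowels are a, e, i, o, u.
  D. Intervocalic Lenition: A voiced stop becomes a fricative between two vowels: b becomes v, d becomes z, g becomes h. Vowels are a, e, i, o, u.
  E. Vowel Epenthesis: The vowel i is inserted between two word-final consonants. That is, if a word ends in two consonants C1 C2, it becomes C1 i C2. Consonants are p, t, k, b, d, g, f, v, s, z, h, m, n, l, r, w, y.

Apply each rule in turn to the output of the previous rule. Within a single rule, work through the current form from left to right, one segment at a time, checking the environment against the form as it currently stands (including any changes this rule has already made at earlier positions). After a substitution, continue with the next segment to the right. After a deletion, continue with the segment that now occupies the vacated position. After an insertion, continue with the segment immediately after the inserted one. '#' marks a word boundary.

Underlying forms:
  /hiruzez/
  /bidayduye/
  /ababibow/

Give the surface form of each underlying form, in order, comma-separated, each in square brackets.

/hiruzez/:
  A Final Devoicing: [hiruzez] → [hiruzes]
  B Degemination: no change — [hiruzes]
  C h-Deletion: [hiruzes] → [iruzes]
  D Intervocalic Lenition: no change — [iruzes]
  E Vowel Epenthesis: no change — [iruzes]
/bidayduye/:
  A Final Devoicing: no change — [bidayduye]
  B Degemination: no change — [bidayduye]
  C h-Deletion: no change — [bidayduye]
  D Intervocalic Lenition: [bidayduye] → [bizayduye]
  E Vowel Epenthesis: no change — [bizayduye]
/ababibow/:
  A Final Devoicing: no change — [ababibow]
  B Degemination: no change — [ababibow]
  C h-Deletion: no change — [ababibow]
  D Intervocalic Lenition: [ababibow] → [avavivow]
  E Vowel Epenthesis: no change — [avavivow]

[iruzes], [bizayduye], [avavivow]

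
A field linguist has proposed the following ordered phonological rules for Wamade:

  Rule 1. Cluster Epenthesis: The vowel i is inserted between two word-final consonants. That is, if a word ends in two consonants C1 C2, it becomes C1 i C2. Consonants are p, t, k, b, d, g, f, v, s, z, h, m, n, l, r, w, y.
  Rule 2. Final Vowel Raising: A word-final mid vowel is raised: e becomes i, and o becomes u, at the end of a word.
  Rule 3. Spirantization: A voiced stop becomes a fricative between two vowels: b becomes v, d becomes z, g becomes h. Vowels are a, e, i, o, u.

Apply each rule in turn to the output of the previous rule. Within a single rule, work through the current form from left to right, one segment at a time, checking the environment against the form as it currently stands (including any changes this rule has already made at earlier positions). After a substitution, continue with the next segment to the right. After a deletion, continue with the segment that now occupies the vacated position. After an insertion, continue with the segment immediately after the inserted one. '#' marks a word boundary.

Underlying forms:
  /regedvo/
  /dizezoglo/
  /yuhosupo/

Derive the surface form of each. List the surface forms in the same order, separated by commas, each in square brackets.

[rehedvu], [dizezoglu], [yuhosupu]

/regedvo/:
  Rule 1 Cluster Epenthesis: no change — [regedvo]
  Rule 2 Final Vowel Raising: [regedvo] → [regedvu]
  Rule 3 Spirantization: [regedvu] → [rehedvu]
/dizezoglo/:
  Rule 1 Cluster Epenthesis: no change — [dizezoglo]
  Rule 2 Final Vowel Raising: [dizezoglo] → [dizezoglu]
  Rule 3 Spirantization: no change — [dizezoglu]
/yuhosupo/:
  Rule 1 Cluster Epenthesis: no change — [yuhosupo]
  Rule 2 Final Vowel Raising: [yuhosupo] → [yuhosupu]
  Rule 3 Spirantization: no change — [yuhosupu]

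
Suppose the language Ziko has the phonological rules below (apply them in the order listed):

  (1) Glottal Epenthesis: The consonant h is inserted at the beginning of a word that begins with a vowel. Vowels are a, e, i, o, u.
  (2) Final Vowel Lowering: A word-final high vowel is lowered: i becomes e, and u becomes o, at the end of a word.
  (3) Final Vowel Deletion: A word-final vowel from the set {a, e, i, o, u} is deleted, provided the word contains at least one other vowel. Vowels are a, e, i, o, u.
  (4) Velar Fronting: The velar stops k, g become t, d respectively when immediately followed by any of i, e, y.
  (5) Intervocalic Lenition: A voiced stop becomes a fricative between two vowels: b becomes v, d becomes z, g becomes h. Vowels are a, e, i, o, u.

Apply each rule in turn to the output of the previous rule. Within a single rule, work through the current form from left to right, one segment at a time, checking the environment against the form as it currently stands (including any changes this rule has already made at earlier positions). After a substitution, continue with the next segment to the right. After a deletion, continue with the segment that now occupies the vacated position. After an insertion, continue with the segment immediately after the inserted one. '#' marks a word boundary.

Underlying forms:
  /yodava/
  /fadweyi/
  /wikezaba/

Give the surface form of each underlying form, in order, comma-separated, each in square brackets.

[yozav], [fadwey], [witezab]

/yodava/:
  (1) Glottal Epenthesis: no change — [yodava]
  (2) Final Vowel Lowering: no change — [yodava]
  (3) Final Vowel Deletion: [yodava] → [yodav]
  (4) Velar Fronting: no change — [yodav]
  (5) Intervocalic Lenition: [yodav] → [yozav]
/fadweyi/:
  (1) Glottal Epenthesis: no change — [fadweyi]
  (2) Final Vowel Lowering: [fadweyi] → [fadweye]
  (3) Final Vowel Deletion: [fadweye] → [fadwey]
  (4) Velar Fronting: no change — [fadwey]
  (5) Intervocalic Lenition: no change — [fadwey]
/wikezaba/:
  (1) Glottal Epenthesis: no change — [wikezaba]
  (2) Final Vowel Lowering: no change — [wikezaba]
  (3) Final Vowel Deletion: [wikezaba] → [wikezab]
  (4) Velar Fronting: [wikezab] → [witezab]
  (5) Intervocalic Lenition: no change — [witezab]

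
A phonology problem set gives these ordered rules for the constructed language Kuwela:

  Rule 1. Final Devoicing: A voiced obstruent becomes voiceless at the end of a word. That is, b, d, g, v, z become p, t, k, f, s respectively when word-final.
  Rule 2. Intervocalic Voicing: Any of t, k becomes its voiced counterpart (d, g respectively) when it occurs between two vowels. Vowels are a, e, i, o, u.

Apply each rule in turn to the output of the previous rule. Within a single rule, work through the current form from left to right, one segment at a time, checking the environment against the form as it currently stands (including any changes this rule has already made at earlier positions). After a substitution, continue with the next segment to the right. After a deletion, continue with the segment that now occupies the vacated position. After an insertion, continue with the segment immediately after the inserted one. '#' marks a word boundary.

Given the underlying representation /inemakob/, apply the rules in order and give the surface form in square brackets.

Rule 1 Final Devoicing: [inemakob] → [inemakop]
Rule 2 Intervocalic Voicing: [inemakop] → [inemagop]

[inemagop]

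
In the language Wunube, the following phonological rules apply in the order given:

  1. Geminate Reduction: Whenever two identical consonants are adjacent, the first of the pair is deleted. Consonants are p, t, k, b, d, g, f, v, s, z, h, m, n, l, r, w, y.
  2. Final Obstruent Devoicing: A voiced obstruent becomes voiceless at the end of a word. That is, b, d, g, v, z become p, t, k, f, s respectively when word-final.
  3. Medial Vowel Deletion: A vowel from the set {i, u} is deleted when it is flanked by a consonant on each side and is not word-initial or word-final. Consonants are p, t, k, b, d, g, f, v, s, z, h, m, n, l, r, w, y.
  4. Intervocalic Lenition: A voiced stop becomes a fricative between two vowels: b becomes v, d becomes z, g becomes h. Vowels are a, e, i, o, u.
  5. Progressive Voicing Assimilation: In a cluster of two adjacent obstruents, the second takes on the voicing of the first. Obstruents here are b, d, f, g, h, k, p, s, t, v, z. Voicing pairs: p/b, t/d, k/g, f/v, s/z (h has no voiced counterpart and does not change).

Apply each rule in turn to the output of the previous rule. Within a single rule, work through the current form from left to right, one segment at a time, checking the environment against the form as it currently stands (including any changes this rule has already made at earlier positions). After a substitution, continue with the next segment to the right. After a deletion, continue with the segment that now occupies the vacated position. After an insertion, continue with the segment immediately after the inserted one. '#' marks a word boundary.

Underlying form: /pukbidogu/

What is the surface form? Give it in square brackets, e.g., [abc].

1 Geminate Reduction: no change — [pukbidogu]
2 Final Obstruent Devoicing: no change — [pukbidogu]
3 Medial Vowel Deletion: [pukbidogu] → [pkbdogu]
4 Intervocalic Lenition: [pkbdogu] → [pkbdohu]
5 Progressive Voicing Assimilation: [pkbdohu] → [pkptohu]

[pkptohu]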